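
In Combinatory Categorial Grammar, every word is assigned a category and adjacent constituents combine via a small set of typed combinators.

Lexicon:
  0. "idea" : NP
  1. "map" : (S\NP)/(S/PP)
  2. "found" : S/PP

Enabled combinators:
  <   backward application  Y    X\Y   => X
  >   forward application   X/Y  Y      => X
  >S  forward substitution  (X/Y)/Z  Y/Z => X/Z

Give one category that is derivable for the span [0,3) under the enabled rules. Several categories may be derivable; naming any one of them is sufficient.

[0,3] S   <
  [0,1] "idea" : NP
  [1,3] S\NP   >
    [1,2] "map" : (S\NP)/(S/PP)
    [2,3] "found" : S/PP

S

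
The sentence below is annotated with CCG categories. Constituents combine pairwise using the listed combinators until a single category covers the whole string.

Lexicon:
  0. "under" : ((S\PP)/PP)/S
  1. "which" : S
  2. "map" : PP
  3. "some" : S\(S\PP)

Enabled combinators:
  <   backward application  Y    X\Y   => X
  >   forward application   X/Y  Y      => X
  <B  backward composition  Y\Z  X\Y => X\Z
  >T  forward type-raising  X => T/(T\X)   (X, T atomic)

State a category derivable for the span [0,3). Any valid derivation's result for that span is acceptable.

S\PP

[0,4] S   <
  [0,3] S\PP   >
    [0,2] (S\PP)/PP   >
      [0,1] "under" : ((S\PP)/PP)/S
      [1,2] "which" : S
    [2,3] "map" : PP
  [3,4] "some" : S\(S\PP)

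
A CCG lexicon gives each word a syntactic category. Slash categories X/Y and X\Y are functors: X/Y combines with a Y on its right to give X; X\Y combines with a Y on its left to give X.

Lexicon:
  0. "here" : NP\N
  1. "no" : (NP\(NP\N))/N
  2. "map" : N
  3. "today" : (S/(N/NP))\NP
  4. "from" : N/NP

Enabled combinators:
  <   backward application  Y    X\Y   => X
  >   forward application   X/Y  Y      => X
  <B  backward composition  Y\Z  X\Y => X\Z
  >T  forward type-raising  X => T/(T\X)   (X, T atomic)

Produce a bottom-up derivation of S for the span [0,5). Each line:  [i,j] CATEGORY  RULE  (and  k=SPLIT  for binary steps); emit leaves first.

[0,5] S   >
  [0,4] S/(N/NP)   <
    [0,3] NP   <
      [0,1] "here" : NP\N
      [1,3] NP\(NP\N)   >
        [1,2] "no" : (NP\(NP\N))/N
        [2,3] "map" : N
    [3,4] "today" : (S/(N/NP))\NP
  [4,5] "from" : N/NP

[0,1] NP\N  lex  "here"
[1,2] (NP\(NP\N))/N  lex  "no"
[2,3] N  lex  "map"
[1,3] NP\(NP\N)  >  k=2
[0,3] NP  <  k=1
[3,4] (S/(N/NP))\NP  lex  "today"
[0,4] S/(N/NP)  <  k=3
[4,5] N/NP  lex  "from"
[0,5] S  >  k=4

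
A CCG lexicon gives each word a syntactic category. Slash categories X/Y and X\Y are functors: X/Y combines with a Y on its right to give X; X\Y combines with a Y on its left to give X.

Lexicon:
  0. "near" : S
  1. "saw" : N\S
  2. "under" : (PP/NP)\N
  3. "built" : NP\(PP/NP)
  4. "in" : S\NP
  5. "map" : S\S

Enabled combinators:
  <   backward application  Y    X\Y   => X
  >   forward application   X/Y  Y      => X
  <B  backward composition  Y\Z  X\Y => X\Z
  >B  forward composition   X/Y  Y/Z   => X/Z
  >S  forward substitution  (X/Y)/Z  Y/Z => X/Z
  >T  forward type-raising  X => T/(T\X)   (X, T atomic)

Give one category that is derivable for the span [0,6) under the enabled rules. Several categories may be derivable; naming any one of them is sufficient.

S

[0,6] S   <
  [0,4] NP   <
    [0,1] "near" : S
    [1,4] NP\S   <B
      [1,2] "saw" : N\S
      [2,4] NP\N   <B
        [2,3] "under" : (PP/NP)\N
        [3,4] "built" : NP\(PP/NP)
  [4,6] S\NP   <B
    [4,5] "in" : S\NP
    [5,6] "map" : S\S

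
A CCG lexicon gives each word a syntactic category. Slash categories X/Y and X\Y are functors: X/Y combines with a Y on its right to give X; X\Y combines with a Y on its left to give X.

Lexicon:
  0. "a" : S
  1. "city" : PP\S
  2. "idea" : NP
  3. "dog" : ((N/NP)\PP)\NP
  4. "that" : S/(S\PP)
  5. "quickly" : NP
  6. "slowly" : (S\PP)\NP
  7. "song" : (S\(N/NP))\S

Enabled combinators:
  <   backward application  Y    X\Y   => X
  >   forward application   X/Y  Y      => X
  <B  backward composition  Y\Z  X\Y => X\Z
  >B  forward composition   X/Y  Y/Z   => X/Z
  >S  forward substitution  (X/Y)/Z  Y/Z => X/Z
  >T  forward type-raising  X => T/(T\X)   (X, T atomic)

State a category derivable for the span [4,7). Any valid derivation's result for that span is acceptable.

[0,8] S   <
  [0,2] PP   <
    [0,1] "a" : S
    [1,2] "city" : PP\S
  [2,8] S\PP   <B
    [2,4] (N/NP)\PP   <
      [2,3] "idea" : NP
      [3,4] "dog" : ((N/NP)\PP)\NP
    [4,8] S\(N/NP)   <
      [4,7] S   >
        [4,5] "that" : S/(S\PP)
        [5,7] S\PP   <
          [5,6] "quickly" : NP
          [6,7] "slowly" : (S\PP)\NP
      [7,8] "song" : (S\(N/NP))\S

S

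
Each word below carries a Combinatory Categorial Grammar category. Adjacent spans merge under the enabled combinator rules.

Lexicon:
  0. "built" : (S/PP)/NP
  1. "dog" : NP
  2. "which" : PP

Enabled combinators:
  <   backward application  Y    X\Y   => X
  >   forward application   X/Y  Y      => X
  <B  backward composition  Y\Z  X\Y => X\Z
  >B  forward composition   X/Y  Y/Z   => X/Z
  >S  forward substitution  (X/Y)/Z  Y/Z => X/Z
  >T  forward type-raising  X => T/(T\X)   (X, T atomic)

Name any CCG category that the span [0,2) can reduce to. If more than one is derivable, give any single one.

[0,3] S   >
  [0,2] S/PP   >
    [0,1] "built" : (S/PP)/NP
    [1,2] "dog" : NP
  [2,3] "which" : PP

S/PP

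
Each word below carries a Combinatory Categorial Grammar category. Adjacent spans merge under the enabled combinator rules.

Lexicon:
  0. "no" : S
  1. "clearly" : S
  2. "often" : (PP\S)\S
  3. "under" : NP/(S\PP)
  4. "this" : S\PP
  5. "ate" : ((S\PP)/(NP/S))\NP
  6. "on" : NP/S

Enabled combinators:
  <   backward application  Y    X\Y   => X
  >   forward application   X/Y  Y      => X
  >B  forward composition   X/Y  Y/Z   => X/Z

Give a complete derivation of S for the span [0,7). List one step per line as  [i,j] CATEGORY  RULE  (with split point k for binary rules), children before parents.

[0,7] S   <
  [0,3] PP   <
    [0,1] "no" : S
    [1,3] PP\S   <
      [1,2] "clearly" : S
      [2,3] "often" : (PP\S)\S
  [3,7] S\PP   >
    [3,6] (S\PP)/(NP/S)   <
      [3,5] NP   >
        [3,4] "under" : NP/(S\PP)
        [4,5] "this" : S\PP
      [5,6] "ate" : ((S\PP)/(NP/S))\NP
    [6,7] "on" : NP/S

[0,1] S  lex  "no"
[1,2] S  lex  "clearly"
[2,3] (PP\S)\S  lex  "often"
[1,3] PP\S  <  k=2
[0,3] PP  <  k=1
[3,4] NP/(S\PP)  lex  "under"
[4,5] S\PP  lex  "this"
[3,5] NP  >  k=4
[5,6] ((S\PP)/(NP/S))\NP  lex  "ate"
[3,6] (S\PP)/(NP/S)  <  k=5
[6,7] NP/S  lex  "on"
[3,7] S\PP  >  k=6
[0,7] S  <  k=3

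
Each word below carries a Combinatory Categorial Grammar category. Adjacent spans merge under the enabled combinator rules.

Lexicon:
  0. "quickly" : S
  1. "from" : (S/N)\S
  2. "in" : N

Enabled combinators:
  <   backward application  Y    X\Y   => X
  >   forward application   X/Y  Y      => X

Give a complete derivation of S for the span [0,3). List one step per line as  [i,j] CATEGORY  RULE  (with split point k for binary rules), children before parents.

[0,1] S  lex  "quickly"
[1,2] (S/N)\S  lex  "from"
[0,2] S/N  <  k=1
[2,3] N  lex  "in"
[0,3] S  >  k=2

[0,3] S   >
  [0,2] S/N   <
    [0,1] "quickly" : S
    [1,2] "from" : (S/N)\S
  [2,3] "in" : N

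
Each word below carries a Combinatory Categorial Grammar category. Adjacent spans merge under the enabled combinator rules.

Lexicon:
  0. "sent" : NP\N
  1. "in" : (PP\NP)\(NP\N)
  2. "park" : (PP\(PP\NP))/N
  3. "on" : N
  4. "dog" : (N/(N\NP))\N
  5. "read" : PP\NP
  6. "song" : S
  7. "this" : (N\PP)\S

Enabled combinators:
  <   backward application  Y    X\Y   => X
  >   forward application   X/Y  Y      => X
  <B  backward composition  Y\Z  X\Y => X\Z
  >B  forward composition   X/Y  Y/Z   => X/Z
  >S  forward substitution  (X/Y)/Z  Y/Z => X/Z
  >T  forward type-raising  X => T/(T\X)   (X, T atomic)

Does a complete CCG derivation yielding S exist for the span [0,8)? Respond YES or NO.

NP\N (PP\NP)\(NP\N) (PP\(PP\NP))/N N (N/(N\NP))\N PP\NP S (N\PP)\S
CKY chart[0,8] = {N/(N\PP), NP/(NP\PP), PP, PP/(PP\PP), S/(S\PP)}; S ∉ chart

NO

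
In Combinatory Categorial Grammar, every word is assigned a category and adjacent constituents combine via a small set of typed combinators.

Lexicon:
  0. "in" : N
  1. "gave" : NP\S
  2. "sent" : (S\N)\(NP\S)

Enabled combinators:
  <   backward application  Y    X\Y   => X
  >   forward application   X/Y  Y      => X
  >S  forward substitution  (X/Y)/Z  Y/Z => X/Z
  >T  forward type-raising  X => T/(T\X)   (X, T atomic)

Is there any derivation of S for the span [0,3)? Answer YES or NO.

[0,3] S   <
  [0,1] "in" : N
  [1,3] S\N   <
    [1,2] "gave" : NP\S
    [2,3] "sent" : (S\N)\(NP\S)

YES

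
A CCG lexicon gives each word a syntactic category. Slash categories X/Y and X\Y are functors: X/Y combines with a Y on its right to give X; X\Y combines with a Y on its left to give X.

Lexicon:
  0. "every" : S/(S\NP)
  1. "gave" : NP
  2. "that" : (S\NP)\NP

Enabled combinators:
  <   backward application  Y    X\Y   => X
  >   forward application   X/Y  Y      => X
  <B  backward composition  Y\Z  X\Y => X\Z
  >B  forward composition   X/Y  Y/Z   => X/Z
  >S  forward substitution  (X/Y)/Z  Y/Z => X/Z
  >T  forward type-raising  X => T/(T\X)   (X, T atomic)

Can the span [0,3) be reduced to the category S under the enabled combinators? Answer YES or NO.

YES

[0,3] S   >
  [0,1] "every" : S/(S\NP)
  [1,3] S\NP   <
    [1,2] "gave" : NP
    [2,3] "that" : (S\NP)\NP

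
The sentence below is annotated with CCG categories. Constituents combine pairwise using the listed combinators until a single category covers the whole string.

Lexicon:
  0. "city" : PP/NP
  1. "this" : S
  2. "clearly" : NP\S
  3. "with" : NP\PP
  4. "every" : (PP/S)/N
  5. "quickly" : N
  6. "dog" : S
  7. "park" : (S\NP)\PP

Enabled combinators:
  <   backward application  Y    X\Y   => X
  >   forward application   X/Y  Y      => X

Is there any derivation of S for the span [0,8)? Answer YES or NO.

[0,8] S   <
  [0,4] NP   <
    [0,3] PP   >
      [0,1] "city" : PP/NP
      [1,3] NP   <
        [1,2] "this" : S
        [2,3] "clearly" : NP\S
    [3,4] "with" : NP\PP
  [4,8] S\NP   <
    [4,7] PP   >
      [4,6] PP/S   >
        [4,5] "every" : (PP/S)/N
        [5,6] "quickly" : N
      [6,7] "dog" : S
    [7,8] "park" : (S\NP)\PP

YES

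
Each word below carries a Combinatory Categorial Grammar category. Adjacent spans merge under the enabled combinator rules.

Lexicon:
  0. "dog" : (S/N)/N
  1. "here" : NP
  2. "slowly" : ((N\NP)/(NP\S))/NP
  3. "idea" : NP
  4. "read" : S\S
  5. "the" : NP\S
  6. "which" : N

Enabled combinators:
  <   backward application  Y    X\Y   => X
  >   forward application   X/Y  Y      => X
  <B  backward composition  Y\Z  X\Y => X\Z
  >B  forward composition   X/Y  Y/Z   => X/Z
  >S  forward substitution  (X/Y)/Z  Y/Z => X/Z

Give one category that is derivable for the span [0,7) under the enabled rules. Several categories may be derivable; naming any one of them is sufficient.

S

[0,7] S   >
  [0,6] S/N   >
    [0,1] "dog" : (S/N)/N
    [1,6] N   <
      [1,2] "here" : NP
      [2,6] N\NP   >
        [2,4] (N\NP)/(NP\S)   >
          [2,3] "slowly" : ((N\NP)/(NP\S))/NP
          [3,4] "idea" : NP
        [4,6] NP\S   <B
          [4,5] "read" : S\S
          [5,6] "the" : NP\S
  [6,7] "which" : N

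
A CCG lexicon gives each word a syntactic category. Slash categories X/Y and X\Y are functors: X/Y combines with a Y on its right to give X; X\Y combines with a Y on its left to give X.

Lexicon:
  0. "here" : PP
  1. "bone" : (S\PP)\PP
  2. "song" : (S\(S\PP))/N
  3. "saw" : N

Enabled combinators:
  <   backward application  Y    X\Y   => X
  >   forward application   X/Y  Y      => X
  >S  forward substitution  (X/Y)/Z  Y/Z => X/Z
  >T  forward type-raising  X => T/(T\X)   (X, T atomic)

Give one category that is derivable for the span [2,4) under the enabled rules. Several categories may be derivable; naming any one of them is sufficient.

[0,4] S   <
  [0,2] S\PP   <
    [0,1] "here" : PP
    [1,2] "bone" : (S\PP)\PP
  [2,4] S\(S\PP)   >
    [2,3] "song" : (S\(S\PP))/N
    [3,4] "saw" : N

S\(S\PP)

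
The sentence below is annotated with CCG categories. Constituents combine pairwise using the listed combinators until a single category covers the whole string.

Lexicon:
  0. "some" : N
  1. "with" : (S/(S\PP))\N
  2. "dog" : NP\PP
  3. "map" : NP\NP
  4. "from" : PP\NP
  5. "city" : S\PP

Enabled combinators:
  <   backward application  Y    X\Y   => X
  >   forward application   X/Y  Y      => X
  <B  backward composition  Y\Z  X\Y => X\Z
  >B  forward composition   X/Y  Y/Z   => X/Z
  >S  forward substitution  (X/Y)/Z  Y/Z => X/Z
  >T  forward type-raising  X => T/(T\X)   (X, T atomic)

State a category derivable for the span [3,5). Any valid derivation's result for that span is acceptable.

[0,6] S   >
  [0,2] S/(S\PP)   <
    [0,1] "some" : N
    [1,2] "with" : (S/(S\PP))\N
  [2,6] S\PP   <B
    [2,3] "dog" : NP\PP
    [3,6] S\NP   <B
      [3,5] PP\NP   <B
        [3,4] "map" : NP\NP
        [4,5] "from" : PP\NP
      [5,6] "city" : S\PP

PP\NP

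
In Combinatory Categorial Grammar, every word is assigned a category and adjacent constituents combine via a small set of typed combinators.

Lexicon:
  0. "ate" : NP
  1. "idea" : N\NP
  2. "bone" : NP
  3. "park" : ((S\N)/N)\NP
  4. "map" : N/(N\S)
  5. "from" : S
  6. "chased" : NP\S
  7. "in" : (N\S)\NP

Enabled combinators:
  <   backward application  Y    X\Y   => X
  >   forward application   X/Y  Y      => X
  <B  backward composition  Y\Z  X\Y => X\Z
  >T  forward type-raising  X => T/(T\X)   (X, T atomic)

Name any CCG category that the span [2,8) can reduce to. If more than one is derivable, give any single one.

S\N

[0,8] S   <
  [0,2] N   <
    [0,1] "ate" : NP
    [1,2] "idea" : N\NP
  [2,8] S\N   >
    [2,4] (S\N)/N   <
      [2,3] "bone" : NP
      [3,4] "park" : ((S\N)/N)\NP
    [4,8] N   >
      [4,5] "map" : N/(N\S)
      [5,8] N\S   <
        [5,7] NP   <
          [5,6] "from" : S
          [6,7] "chased" : NP\S
        [7,8] "in" : (N\S)\NP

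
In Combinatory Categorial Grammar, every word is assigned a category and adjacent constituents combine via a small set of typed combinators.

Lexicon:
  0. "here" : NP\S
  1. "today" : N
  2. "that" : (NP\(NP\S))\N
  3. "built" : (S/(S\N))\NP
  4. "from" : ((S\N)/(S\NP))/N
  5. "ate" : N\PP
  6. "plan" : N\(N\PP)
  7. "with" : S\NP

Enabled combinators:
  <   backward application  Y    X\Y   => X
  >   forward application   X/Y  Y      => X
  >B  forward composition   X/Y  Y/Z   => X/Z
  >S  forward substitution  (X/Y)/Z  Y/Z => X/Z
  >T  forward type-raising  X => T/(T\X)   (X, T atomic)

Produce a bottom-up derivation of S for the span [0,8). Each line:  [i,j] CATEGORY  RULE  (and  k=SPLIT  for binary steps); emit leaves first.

[0,8] S   >
  [0,4] S/(S\N)   <
    [0,3] NP   <
      [0,1] "here" : NP\S
      [1,3] NP\(NP\S)   <
        [1,2] "today" : N
        [2,3] "that" : (NP\(NP\S))\N
    [3,4] "built" : (S/(S\N))\NP
  [4,8] S\N   >
    [4,7] (S\N)/(S\NP)   >
      [4,5] "from" : ((S\N)/(S\NP))/N
      [5,7] N   <
        [5,6] "ate" : N\PP
        [6,7] "plan" : N\(N\PP)
    [7,8] "with" : S\NP

[0,1] NP\S  lex  "here"
[1,2] N  lex  "today"
[2,3] (NP\(NP\S))\N  lex  "that"
[1,3] NP\(NP\S)  <  k=2
[0,3] NP  <  k=1
[3,4] (S/(S\N))\NP  lex  "built"
[0,4] S/(S\N)  <  k=3
[4,5] ((S\N)/(S\NP))/N  lex  "from"
[5,6] N\PP  lex  "ate"
[6,7] N\(N\PP)  lex  "plan"
[5,7] N  <  k=6
[4,7] (S\N)/(S\NP)  >  k=5
[7,8] S\NP  lex  "with"
[4,8] S\N  >  k=7
[0,8] S  >  k=4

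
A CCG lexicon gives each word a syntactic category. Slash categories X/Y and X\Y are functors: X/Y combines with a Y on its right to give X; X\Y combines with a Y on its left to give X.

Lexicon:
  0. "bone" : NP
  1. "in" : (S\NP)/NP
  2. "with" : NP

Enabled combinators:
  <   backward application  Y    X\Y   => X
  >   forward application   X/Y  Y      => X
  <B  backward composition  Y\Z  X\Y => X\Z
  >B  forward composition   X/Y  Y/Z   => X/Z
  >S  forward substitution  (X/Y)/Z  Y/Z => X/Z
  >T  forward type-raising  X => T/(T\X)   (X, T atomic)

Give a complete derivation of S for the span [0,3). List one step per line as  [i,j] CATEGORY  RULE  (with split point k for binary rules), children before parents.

[0,1] NP  lex  "bone"
[1,2] (S\NP)/NP  lex  "in"
[2,3] NP  lex  "with"
[1,3] S\NP  >  k=2
[0,3] S  <  k=1

[0,3] S   <
  [0,1] "bone" : NP
  [1,3] S\NP   >
    [1,2] "in" : (S\NP)/NP
    [2,3] "with" : NP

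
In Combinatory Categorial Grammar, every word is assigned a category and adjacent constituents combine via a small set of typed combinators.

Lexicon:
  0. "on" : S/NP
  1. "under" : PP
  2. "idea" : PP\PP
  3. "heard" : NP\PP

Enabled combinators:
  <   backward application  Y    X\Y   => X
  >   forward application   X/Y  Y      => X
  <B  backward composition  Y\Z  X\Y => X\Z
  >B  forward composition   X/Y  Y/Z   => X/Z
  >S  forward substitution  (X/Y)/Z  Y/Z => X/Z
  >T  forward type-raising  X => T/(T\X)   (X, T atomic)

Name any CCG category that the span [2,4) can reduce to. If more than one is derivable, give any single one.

[0,4] S   >
  [0,1] "on" : S/NP
  [1,4] NP   >
    [1,2] NP/(NP\PP)   >T
      [1,2] "under" : PP
    [2,4] NP\PP   <B
      [2,3] "idea" : PP\PP
      [3,4] "heard" : NP\PP

NP\PP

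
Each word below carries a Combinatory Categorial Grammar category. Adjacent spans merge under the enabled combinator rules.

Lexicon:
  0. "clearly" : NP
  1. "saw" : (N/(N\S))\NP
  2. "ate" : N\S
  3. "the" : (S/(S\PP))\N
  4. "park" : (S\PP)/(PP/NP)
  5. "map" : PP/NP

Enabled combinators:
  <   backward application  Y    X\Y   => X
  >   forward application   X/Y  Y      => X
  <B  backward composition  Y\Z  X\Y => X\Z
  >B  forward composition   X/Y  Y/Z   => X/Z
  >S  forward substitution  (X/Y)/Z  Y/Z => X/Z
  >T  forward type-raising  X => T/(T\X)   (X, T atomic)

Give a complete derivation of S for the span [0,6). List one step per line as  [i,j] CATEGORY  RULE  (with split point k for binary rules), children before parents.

[0,6] S   >
  [0,4] S/(S\PP)   <
    [0,3] N   >
      [0,2] N/(N\S)   <
        [0,1] "clearly" : NP
        [1,2] "saw" : (N/(N\S))\NP
      [2,3] "ate" : N\S
    [3,4] "the" : (S/(S\PP))\N
  [4,6] S\PP   >
    [4,5] "park" : (S\PP)/(PP/NP)
    [5,6] "map" : PP/NP

[0,1] NP  lex  "clearly"
[1,2] (N/(N\S))\NP  lex  "saw"
[0,2] N/(N\S)  <  k=1
[2,3] N\S  lex  "ate"
[0,3] N  >  k=2
[3,4] (S/(S\PP))\N  lex  "the"
[0,4] S/(S\PP)  <  k=3
[4,5] (S\PP)/(PP/NP)  lex  "park"
[5,6] PP/NP  lex  "map"
[4,6] S\PP  >  k=5
[0,6] S  >  k=4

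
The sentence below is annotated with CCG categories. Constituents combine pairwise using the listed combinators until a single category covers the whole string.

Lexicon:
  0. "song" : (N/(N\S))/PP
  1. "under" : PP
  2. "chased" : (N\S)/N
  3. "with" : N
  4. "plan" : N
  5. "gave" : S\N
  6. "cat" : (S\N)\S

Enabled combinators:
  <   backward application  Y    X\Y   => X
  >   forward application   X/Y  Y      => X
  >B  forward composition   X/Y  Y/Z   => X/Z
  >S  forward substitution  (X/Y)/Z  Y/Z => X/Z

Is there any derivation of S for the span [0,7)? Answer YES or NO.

[0,7] S   <
  [0,4] N   >
    [0,2] N/(N\S)   >
      [0,1] "song" : (N/(N\S))/PP
      [1,2] "under" : PP
    [2,4] N\S   >
      [2,3] "chased" : (N\S)/N
      [3,4] "with" : N
  [4,7] S\N   <
    [4,6] S   <
      [4,5] "plan" : N
      [5,6] "gave" : S\N
    [6,7] "cat" : (S\N)\S

YES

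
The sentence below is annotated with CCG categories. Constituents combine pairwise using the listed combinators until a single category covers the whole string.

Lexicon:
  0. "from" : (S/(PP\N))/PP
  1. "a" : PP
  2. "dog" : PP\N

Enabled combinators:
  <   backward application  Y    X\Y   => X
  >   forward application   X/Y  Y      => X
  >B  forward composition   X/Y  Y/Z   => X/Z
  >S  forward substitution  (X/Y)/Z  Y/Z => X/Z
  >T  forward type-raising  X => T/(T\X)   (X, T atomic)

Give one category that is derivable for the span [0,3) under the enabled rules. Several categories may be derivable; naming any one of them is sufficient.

[0,3] S   >
  [0,2] S/(PP\N)   >
    [0,1] "from" : (S/(PP\N))/PP
    [1,2] "a" : PP
  [2,3] "dog" : PP\N

S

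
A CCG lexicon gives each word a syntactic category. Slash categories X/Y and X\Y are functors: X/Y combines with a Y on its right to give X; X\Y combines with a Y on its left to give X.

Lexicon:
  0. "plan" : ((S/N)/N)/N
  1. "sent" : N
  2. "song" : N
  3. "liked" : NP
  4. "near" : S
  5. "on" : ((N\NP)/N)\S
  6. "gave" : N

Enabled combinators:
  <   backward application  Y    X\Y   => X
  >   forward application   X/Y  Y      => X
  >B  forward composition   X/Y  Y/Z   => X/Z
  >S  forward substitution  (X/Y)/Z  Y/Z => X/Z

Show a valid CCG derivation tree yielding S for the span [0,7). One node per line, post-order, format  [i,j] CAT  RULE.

[0,1] ((S/N)/N)/N  lex  "plan"
[1,2] N  lex  "sent"
[0,2] (S/N)/N  >  k=1
[2,3] N  lex  "song"
[0,3] S/N  >  k=2
[3,4] NP  lex  "liked"
[4,5] S  lex  "near"
[5,6] ((N\NP)/N)\S  lex  "on"
[4,6] (N\NP)/N  <  k=5
[6,7] N  lex  "gave"
[4,7] N\NP  >  k=6
[3,7] N  <  k=4
[0,7] S  >  k=3

[0,7] S   >
  [0,3] S/N   >
    [0,2] (S/N)/N   >
      [0,1] "plan" : ((S/N)/N)/N
      [1,2] "sent" : N
    [2,3] "song" : N
  [3,7] N   <
    [3,4] "liked" : NP
    [4,7] N\NP   >
      [4,6] (N\NP)/N   <
        [4,5] "near" : S
        [5,6] "on" : ((N\NP)/N)\S
      [6,7] "gave" : N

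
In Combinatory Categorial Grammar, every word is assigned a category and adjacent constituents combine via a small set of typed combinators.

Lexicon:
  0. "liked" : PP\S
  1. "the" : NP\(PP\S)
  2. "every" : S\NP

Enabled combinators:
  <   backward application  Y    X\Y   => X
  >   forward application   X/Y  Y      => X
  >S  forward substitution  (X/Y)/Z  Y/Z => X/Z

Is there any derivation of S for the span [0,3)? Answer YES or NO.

YES

[0,3] S   <
  [0,2] NP   <
    [0,1] "liked" : PP\S
    [1,2] "the" : NP\(PP\S)
  [2,3] "every" : S\NP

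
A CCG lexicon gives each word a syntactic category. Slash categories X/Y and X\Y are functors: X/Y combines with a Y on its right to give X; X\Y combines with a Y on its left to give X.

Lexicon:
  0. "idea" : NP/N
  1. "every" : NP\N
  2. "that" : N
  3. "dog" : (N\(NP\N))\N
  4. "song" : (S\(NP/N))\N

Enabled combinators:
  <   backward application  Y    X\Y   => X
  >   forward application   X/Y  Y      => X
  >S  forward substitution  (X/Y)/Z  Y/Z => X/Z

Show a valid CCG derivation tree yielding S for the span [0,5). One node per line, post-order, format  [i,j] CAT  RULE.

[0,5] S   <
  [0,1] "idea" : NP/N
  [1,5] S\(NP/N)   <
    [1,4] N   <
      [1,2] "every" : NP\N
      [2,4] N\(NP\N)   <
        [2,3] "that" : N
        [3,4] "dog" : (N\(NP\N))\N
    [4,5] "song" : (S\(NP/N))\N

[0,1] NP/N  lex  "idea"
[1,2] NP\N  lex  "every"
[2,3] N  lex  "that"
[3,4] (N\(NP\N))\N  lex  "dog"
[2,4] N\(NP\N)  <  k=3
[1,4] N  <  k=2
[4,5] (S\(NP/N))\N  lex  "song"
[1,5] S\(NP/N)  <  k=4
[0,5] S  <  k=1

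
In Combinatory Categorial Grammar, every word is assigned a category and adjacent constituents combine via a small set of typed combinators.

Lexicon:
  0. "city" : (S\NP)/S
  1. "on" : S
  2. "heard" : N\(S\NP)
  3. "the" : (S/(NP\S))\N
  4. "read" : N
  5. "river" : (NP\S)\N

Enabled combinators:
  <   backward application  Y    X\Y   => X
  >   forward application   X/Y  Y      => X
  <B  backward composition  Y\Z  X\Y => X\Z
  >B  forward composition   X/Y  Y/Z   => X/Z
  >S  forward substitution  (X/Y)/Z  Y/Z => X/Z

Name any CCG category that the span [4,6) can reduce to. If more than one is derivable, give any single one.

NP\S

[0,6] S   >
  [0,4] S/(NP\S)   <
    [0,3] N   <
      [0,2] S\NP   >
        [0,1] "city" : (S\NP)/S
        [1,2] "on" : S
      [2,3] "heard" : N\(S\NP)
    [3,4] "the" : (S/(NP\S))\N
  [4,6] NP\S   <
    [4,5] "read" : N
    [5,6] "river" : (NP\S)\N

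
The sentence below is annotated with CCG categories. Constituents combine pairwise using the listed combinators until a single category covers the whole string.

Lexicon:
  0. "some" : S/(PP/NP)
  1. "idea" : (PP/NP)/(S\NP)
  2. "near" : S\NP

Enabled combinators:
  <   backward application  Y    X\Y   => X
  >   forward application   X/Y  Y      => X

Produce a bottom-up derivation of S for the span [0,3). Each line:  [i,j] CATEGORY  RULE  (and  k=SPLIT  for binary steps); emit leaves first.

[0,3] S   >
  [0,1] "some" : S/(PP/NP)
  [1,3] PP/NP   >
    [1,2] "idea" : (PP/NP)/(S\NP)
    [2,3] "near" : S\NP

[0,1] S/(PP/NP)  lex  "some"
[1,2] (PP/NP)/(S\NP)  lex  "idea"
[2,3] S\NP  lex  "near"
[1,3] PP/NP  >  k=2
[0,3] S  >  k=1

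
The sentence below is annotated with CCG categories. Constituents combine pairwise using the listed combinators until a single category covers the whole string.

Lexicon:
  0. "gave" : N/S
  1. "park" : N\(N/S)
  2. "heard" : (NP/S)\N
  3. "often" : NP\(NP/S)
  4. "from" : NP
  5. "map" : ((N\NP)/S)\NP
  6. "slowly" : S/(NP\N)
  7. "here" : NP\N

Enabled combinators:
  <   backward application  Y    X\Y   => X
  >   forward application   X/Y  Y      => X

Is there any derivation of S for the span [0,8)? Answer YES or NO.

N/S N\(N/S) (NP/S)\N NP\(NP/S) NP ((N\NP)/S)\NP S/(NP\N) NP\N
CKY chart[0,8] = {N}; S ∉ chart

NO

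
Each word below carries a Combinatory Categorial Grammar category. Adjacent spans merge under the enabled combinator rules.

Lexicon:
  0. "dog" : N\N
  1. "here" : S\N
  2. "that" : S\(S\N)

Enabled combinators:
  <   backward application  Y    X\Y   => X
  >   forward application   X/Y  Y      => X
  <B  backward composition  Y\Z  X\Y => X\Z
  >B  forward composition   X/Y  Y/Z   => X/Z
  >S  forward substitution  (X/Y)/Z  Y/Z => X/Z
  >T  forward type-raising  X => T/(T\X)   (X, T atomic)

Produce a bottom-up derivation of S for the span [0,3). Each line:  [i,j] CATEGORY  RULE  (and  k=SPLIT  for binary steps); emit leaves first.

[0,3] S   <
  [0,2] S\N   <B
    [0,1] "dog" : N\N
    [1,2] "here" : S\N
  [2,3] "that" : S\(S\N)

[0,1] N\N  lex  "dog"
[1,2] S\N  lex  "here"
[0,2] S\N  <B  k=1
[2,3] S\(S\N)  lex  "that"
[0,3] S  <  k=2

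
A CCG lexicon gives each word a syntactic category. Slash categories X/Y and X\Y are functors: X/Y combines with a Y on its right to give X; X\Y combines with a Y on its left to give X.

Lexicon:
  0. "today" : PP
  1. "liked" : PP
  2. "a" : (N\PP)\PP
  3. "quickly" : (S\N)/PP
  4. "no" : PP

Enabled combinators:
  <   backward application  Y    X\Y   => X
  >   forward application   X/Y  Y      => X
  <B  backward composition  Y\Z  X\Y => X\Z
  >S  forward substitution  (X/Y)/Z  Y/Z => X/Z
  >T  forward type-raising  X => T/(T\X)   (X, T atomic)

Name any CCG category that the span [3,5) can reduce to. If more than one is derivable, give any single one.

[0,5] S   <
  [0,3] N   >
    [0,1] N/(N\PP)   >T
      [0,1] "today" : PP
    [1,3] N\PP   <
      [1,2] "liked" : PP
      [2,3] "a" : (N\PP)\PP
  [3,5] S\N   >
    [3,4] "quickly" : (S\N)/PP
    [4,5] "no" : PP

S\N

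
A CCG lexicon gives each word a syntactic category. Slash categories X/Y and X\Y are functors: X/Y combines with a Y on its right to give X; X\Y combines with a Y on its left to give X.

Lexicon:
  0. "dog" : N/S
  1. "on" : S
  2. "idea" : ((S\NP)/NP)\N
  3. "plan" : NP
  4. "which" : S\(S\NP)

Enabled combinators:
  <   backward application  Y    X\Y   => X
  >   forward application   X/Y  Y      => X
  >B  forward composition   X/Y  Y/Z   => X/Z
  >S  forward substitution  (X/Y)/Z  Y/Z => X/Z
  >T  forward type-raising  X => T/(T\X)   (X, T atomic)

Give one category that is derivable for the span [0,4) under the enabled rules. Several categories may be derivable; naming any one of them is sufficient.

[0,5] S   <
  [0,4] S\NP   >
    [0,3] (S\NP)/NP   <
      [0,2] N   >
        [0,1] "dog" : N/S
        [1,2] "on" : S
      [2,3] "idea" : ((S\NP)/NP)\N
    [3,4] "plan" : NP
  [4,5] "which" : S\(S\NP)

S\NP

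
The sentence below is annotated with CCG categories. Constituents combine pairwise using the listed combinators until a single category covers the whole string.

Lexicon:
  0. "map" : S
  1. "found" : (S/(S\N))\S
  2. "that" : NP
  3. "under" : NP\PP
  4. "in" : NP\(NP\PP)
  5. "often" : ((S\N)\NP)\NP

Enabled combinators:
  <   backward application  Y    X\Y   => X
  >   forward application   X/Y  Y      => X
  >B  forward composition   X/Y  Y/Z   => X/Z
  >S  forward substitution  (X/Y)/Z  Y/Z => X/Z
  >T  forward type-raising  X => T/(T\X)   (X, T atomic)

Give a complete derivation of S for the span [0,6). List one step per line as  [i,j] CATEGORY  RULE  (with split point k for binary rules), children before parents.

[0,6] S   >
  [0,2] S/(S\N)   <
    [0,1] "map" : S
    [1,2] "found" : (S/(S\N))\S
  [2,6] S\N   <
    [2,3] "that" : NP
    [3,6] (S\N)\NP   <
      [3,5] NP   <
        [3,4] "under" : NP\PP
        [4,5] "in" : NP\(NP\PP)
      [5,6] "often" : ((S\N)\NP)\NP

[0,1] S  lex  "map"
[1,2] (S/(S\N))\S  lex  "found"
[0,2] S/(S\N)  <  k=1
[2,3] NP  lex  "that"
[3,4] NP\PP  lex  "under"
[4,5] NP\(NP\PP)  lex  "in"
[3,5] NP  <  k=4
[5,6] ((S\N)\NP)\NP  lex  "often"
[3,6] (S\N)\NP  <  k=5
[2,6] S\N  <  k=3
[0,6] S  >  k=2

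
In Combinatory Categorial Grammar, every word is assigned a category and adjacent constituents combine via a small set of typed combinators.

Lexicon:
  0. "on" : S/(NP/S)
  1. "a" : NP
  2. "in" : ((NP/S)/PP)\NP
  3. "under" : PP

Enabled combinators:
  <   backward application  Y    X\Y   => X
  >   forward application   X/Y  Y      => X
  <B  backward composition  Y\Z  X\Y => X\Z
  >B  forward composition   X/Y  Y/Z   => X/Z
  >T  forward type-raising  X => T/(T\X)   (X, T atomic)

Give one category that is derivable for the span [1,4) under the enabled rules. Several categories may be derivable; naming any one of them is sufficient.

NP/S

[0,4] S   >
  [0,1] "on" : S/(NP/S)
  [1,4] NP/S   >
    [1,3] (NP/S)/PP   <
      [1,2] "a" : NP
      [2,3] "in" : ((NP/S)/PP)\NP
    [3,4] "under" : PP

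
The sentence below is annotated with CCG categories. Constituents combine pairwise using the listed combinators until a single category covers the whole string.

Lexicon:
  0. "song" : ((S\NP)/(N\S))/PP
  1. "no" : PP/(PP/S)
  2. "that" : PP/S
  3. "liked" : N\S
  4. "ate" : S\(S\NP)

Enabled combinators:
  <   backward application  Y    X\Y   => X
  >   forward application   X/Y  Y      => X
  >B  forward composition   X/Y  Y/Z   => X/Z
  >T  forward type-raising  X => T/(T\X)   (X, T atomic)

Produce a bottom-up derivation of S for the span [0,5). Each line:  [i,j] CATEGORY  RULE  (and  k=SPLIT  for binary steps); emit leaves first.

[0,1] ((S\NP)/(N\S))/PP  lex  "song"
[1,2] PP/(PP/S)  lex  "no"
[2,3] PP/S  lex  "that"
[1,3] PP  >  k=2
[0,3] (S\NP)/(N\S)  >  k=1
[3,4] N\S  lex  "liked"
[0,4] S\NP  >  k=3
[4,5] S\(S\NP)  lex  "ate"
[0,5] S  <  k=4

[0,5] S   <
  [0,4] S\NP   >
    [0,3] (S\NP)/(N\S)   >
      [0,1] "song" : ((S\NP)/(N\S))/PP
      [1,3] PP   >
        [1,2] "no" : PP/(PP/S)
        [2,3] "that" : PP/S
    [3,4] "liked" : N\S
  [4,5] "ate" : S\(S\NP)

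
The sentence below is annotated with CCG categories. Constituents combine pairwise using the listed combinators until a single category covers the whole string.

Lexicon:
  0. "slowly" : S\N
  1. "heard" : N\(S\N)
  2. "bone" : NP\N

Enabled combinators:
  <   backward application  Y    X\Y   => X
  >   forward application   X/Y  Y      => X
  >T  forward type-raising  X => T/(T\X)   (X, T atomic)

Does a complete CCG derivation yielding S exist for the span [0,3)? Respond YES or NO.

S\N N\(S\N) NP\N
CKY chart[0,3] = {N/(N\NP), NP, NP/(NP\NP), PP/(PP\NP), S/(S\NP)}; S ∉ chart

NO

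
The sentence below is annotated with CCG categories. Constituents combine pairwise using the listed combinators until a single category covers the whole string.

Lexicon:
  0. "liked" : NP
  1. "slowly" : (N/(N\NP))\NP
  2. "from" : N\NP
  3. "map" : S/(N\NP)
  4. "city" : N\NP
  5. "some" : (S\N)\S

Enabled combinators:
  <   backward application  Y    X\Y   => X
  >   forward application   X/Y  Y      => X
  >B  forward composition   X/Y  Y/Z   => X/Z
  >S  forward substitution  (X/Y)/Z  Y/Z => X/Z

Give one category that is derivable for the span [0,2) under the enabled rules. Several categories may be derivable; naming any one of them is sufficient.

[0,6] S   <
  [0,3] N   >
    [0,2] N/(N\NP)   <
      [0,1] "liked" : NP
      [1,2] "slowly" : (N/(N\NP))\NP
    [2,3] "from" : N\NP
  [3,6] S\N   <
    [3,5] S   >
      [3,4] "map" : S/(N\NP)
      [4,5] "city" : N\NP
    [5,6] "some" : (S\N)\S

N/(N\NP)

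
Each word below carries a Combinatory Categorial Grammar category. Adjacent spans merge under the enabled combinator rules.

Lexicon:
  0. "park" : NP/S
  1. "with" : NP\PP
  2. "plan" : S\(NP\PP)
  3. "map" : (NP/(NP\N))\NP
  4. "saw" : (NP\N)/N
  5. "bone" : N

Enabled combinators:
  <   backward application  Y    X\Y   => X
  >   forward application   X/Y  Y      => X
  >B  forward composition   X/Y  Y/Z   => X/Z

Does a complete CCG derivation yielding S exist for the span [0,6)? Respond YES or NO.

NP/S NP\PP S\(NP\PP) (NP/(NP\N))\NP (NP\N)/N N
CKY chart[0,6] = {NP}; S ∉ chart

NO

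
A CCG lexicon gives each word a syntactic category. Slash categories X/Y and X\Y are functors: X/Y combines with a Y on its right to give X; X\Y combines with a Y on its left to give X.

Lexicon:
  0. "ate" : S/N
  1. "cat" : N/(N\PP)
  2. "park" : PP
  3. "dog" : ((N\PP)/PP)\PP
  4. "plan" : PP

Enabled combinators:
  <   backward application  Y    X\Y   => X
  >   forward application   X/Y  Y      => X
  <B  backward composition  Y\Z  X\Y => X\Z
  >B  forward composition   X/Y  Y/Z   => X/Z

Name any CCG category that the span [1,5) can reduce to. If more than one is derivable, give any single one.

N

[0,5] S   >
  [0,1] "ate" : S/N
  [1,5] N   >
    [1,2] "cat" : N/(N\PP)
    [2,5] N\PP   >
      [2,4] (N\PP)/PP   <
        [2,3] "park" : PP
        [3,4] "dog" : ((N\PP)/PP)\PP
      [4,5] "plan" : PP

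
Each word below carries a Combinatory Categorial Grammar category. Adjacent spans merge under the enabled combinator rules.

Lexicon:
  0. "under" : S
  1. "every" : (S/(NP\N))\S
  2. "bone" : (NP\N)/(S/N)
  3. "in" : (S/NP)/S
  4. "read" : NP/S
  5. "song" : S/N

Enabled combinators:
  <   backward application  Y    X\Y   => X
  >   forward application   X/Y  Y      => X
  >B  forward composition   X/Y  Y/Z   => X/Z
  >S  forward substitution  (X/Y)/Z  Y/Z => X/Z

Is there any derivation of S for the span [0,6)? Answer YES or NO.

YES

[0,6] S   >
  [0,2] S/(NP\N)   <
    [0,1] "under" : S
    [1,2] "every" : (S/(NP\N))\S
  [2,6] NP\N   >
    [2,3] "bone" : (NP\N)/(S/N)
    [3,6] S/N   >B
      [3,5] S/S   >S
        [3,4] "in" : (S/NP)/S
        [4,5] "read" : NP/S
      [5,6] "song" : S/N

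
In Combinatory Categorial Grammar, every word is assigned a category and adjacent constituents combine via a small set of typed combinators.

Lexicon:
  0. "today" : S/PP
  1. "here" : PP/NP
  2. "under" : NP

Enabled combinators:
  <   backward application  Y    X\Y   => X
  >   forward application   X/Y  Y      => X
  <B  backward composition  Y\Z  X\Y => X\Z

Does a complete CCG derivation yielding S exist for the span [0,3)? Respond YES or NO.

[0,3] S   >
  [0,1] "today" : S/PP
  [1,3] PP   >
    [1,2] "here" : PP/NP
    [2,3] "under" : NP

YES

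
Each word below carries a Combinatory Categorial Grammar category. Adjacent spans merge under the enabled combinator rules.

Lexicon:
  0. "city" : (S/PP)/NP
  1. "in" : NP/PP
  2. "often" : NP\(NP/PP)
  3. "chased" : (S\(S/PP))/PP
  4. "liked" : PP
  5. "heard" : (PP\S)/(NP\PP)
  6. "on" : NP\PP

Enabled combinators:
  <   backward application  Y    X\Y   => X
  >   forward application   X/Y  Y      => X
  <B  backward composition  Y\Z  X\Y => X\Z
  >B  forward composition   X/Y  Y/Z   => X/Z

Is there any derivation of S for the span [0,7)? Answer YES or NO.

NO

(S/PP)/NP NP/PP NP\(NP/PP) (S\(S/PP))/PP PP (PP\S)/(NP\PP) NP\PP
CKY chart[0,7] = {PP}; S ∉ chart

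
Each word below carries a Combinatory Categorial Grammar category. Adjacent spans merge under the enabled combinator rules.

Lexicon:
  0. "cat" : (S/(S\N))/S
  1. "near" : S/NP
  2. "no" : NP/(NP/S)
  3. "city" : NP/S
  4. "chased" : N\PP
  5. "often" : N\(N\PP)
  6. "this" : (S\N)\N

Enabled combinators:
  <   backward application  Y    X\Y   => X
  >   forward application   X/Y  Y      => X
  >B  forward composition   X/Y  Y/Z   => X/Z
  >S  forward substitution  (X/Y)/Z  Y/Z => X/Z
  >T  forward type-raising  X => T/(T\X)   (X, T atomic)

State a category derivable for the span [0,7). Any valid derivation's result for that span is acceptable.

S

[0,7] S   >
  [0,4] S/(S\N)   >
    [0,1] "cat" : (S/(S\N))/S
    [1,4] S   >
      [1,2] "near" : S/NP
      [2,4] NP   >
        [2,3] "no" : NP/(NP/S)
        [3,4] "city" : NP/S
  [4,7] S\N   <
    [4,6] N   <
      [4,5] "chased" : N\PP
      [5,6] "often" : N\(N\PP)
    [6,7] "this" : (S\N)\N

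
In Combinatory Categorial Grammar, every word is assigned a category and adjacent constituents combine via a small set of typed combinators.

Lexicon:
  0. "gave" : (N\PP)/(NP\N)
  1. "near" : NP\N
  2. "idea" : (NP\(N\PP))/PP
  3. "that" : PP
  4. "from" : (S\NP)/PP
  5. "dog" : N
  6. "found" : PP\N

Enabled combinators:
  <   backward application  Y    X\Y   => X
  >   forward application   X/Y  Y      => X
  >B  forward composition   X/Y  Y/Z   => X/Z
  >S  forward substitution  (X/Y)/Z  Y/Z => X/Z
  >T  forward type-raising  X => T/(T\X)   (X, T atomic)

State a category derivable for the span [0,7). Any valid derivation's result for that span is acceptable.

[0,7] S   <
  [0,4] NP   <
    [0,2] N\PP   >
      [0,1] "gave" : (N\PP)/(NP\N)
      [1,2] "near" : NP\N
    [2,4] NP\(N\PP)   >
      [2,3] "idea" : (NP\(N\PP))/PP
      [3,4] "that" : PP
  [4,7] S\NP   >
    [4,5] "from" : (S\NP)/PP
    [5,7] PP   <
      [5,6] "dog" : N
      [6,7] "found" : PP\N

S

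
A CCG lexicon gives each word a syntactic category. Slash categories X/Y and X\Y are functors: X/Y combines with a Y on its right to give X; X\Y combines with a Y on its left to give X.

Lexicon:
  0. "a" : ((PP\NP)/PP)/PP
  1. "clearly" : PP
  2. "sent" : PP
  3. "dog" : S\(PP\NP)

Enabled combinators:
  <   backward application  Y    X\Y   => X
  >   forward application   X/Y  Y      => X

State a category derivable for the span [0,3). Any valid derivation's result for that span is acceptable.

[0,4] S   <
  [0,3] PP\NP   >
    [0,2] (PP\NP)/PP   >
      [0,1] "a" : ((PP\NP)/PP)/PP
      [1,2] "clearly" : PP
    [2,3] "sent" : PP
  [3,4] "dog" : S\(PP\NP)

PP\NP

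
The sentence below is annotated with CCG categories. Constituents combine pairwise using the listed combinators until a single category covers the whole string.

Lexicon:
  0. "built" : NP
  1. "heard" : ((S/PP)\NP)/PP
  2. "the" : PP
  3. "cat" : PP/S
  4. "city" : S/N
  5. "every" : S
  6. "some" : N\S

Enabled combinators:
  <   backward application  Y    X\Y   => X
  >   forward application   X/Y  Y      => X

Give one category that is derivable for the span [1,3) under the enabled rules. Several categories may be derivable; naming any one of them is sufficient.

[0,7] S   >
  [0,3] S/PP   <
    [0,1] "built" : NP
    [1,3] (S/PP)\NP   >
      [1,2] "heard" : ((S/PP)\NP)/PP
      [2,3] "the" : PP
  [3,7] PP   >
    [3,4] "cat" : PP/S
    [4,7] S   >
      [4,5] "city" : S/N
      [5,7] N   <
        [5,6] "every" : S
        [6,7] "some" : N\S

(S/PP)\NP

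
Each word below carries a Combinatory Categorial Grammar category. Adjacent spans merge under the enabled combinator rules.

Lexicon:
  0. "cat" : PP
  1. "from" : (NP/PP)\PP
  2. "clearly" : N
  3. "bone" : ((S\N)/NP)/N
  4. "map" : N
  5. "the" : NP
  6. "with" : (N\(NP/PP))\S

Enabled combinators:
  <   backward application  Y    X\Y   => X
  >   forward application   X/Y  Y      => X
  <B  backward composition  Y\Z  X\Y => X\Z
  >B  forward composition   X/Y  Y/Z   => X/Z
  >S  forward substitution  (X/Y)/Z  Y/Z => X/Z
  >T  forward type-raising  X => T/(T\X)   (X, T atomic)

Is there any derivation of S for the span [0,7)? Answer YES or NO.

PP (NP/PP)\PP N ((S\N)/NP)/N N NP (N\(NP/PP))\S
CKY chart[0,7] = {N, N/(N\N), NP/(NP\N), PP/(PP\N), S/(S\N)}; S ∉ chart

NO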